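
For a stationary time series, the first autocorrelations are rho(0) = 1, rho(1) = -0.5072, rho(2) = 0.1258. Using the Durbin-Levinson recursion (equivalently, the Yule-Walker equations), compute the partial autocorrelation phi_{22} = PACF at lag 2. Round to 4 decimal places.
\phi_{22} = -0.1770

The PACF at lag k is phi_{kk}, the last component of the solution
to the Yule-Walker system G_k phi = r_k where
  (G_k)_{ij} = rho(|i - j|), (r_k)_i = rho(i), i,j = 1..k.
Equivalently, Durbin-Levinson gives phi_{kk} iteratively:
  phi_{11} = rho(1)
  phi_{kk} = [rho(k) - sum_{j=1..k-1} phi_{k-1,j} rho(k-j)]
            / [1 - sum_{j=1..k-1} phi_{k-1,j} rho(j)],
  phi_{k,j} = phi_{k-1,j} - phi_{kk} phi_{k-1,k-j},  j = 1..k-1.
Step k = 1:
  phi_11 = rho(1) = -0.5072.
Step k = 2:
  phi_22 = [rho(2) - phi_11 rho(1)] / [1 - phi_11 rho(1)] = [0.1258 - (-0.5072)(-0.5072)] / [1 - (-0.5072)(-0.5072)]
         = -0.13145184 / 0.74274816 = -0.177.
Therefore phi_{22} = -0.1770.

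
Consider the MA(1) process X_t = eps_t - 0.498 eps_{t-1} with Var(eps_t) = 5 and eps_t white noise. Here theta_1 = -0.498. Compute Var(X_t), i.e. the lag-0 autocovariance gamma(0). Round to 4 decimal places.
\gamma(0) = 6.2400

For an MA(q) process X_t = eps_t + sum_i theta_i eps_{t-i} with
Var(eps_t) = sigma^2, the variance is
  gamma(0) = sigma^2 * (1 + sum_i theta_i^2).
  sum_i theta_i^2 = (-0.498)^2 = 0.248004.
  gamma(0) = 5 * (1 + 0.248004) = 5 * 1.248004 = 6.24002, which rounds to 6.2400.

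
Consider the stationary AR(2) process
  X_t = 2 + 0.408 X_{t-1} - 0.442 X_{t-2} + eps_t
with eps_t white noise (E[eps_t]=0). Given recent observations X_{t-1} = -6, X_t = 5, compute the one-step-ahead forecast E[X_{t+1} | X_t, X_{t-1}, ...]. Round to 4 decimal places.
E[X_{t+1} \mid \mathcal F_t] = 6.6920

For an AR(p) model X_t = c + sum_i phi_i X_{t-i} + eps_t, the
one-step-ahead conditional mean is
  E[X_{t+1} | X_t, ...] = c + sum_i phi_i X_{t+1-i}.
Substitute known values:
  E[X_{t+1} | ...] = 2 + (0.408) * (5) + (-0.442) * (-6)
                   = 6.6920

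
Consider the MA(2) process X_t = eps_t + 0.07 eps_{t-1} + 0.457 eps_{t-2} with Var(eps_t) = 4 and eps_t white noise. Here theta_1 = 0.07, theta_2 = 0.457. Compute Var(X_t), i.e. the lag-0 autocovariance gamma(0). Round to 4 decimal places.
\gamma(0) = 4.8550

For an MA(q) process X_t = eps_t + sum_i theta_i eps_{t-i} with
Var(eps_t) = sigma^2, the variance is
  gamma(0) = sigma^2 * (1 + sum_i theta_i^2).
  sum_i theta_i^2 = (0.07)^2 + (0.457)^2 = 0.0049 + 0.208849 = 0.213749.
  gamma(0) = 4 * (1 + 0.213749) = 4 * 1.213749 = 4.854996, which rounds to 4.8550.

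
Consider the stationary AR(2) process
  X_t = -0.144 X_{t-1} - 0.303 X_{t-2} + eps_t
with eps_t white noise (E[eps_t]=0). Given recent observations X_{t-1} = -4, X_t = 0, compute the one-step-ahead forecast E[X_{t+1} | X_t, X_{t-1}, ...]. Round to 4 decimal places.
E[X_{t+1} \mid \mathcal F_t] = 1.2120

For an AR(p) model X_t = c + sum_i phi_i X_{t-i} + eps_t, the
one-step-ahead conditional mean is
  E[X_{t+1} | X_t, ...] = c + sum_i phi_i X_{t+1-i}.
Substitute known values:
  E[X_{t+1} | ...] = (-0.144) * (0) + (-0.303) * (-4)
                   = 1.2120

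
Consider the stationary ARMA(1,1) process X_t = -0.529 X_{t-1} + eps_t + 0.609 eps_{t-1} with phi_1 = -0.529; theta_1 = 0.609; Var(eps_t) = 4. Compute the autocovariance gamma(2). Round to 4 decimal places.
\gamma(2) = -0.1593

Multiply the model equation by X_{t-k} and take expectations. With theta_0 = psi_0 = 1 and psi_j the MA(infinity) weights, this gives
  gamma(k) - sum_i phi_i gamma(k-i) = c_k,
  c_k = sigma^2 * sum_{j=k..q} theta_j psi_{j-k}   (c_k = 0 for k > q),
using gamma(-m) = gamma(m).
psi-weights needed (psi_j = theta_j + sum_i phi_i psi_{j-i}):
  psi_1 = theta_1 + phi_1 = 0.609 + (-0.529) = 0.08
Right-hand sides:
  c_0 = sigma^2 (1 + theta_1 psi_1) = 4 * (1 + (0.609)(0.08)) = 4 * 1.04872 = 4.19488
  c_1 = sigma^2 theta_1 = 4 * (0.609) = 2.436
  c_2 = 0
Equations for k = 0 and k = 1 (AR order 1):
  gamma(0) = phi_1 gamma(1) + c_0
  gamma(1) = phi_1 gamma(0) + c_1
Substituting the second into the first: gamma(0) (1 - phi_1^2) = c_0 + phi_1 c_1, so
  gamma(0) = (c_0 + phi_1 c_1) / (1 - phi_1^2) = (4.19488 + (-0.529)(2.436)) / (1 - (-0.529)^2) = 2.906236 / 0.720159 = 4.035548.
  gamma(1) = phi_1 gamma(0) + c_1 = (-0.529)(4.035548) + (2.436) = 0.301195.
For k = 2 (> q): gamma(2) = phi_1 gamma(1) = (-0.529)(0.301195) = -0.159332.
Therefore gamma(2) = -0.1593 (to 4 decimal places).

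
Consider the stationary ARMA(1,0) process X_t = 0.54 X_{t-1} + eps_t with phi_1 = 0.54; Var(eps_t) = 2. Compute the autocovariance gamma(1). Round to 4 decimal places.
\gamma(1) = 1.5246

Multiply the model equation by X_{t-k} and take expectations. With theta_0 = psi_0 = 1 and psi_j the MA(infinity) weights, this gives
  gamma(k) - sum_i phi_i gamma(k-i) = c_k,
  c_k = sigma^2 * sum_{j=k..q} theta_j psi_{j-k}   (c_k = 0 for k > q),
using gamma(-m) = gamma(m).
Pure AR (q = 0): c_0 = sigma^2 = 2, c_k = 0 for k >= 1.
Equations for k = 0 and k = 1 (AR order 1):
  gamma(0) = phi_1 gamma(1) + c_0
  gamma(1) = phi_1 gamma(0) + c_1
Substituting the second into the first: gamma(0) (1 - phi_1^2) = c_0 + phi_1 c_1, so
  gamma(0) = c_0 / (1 - phi_1^2) = 2 / (1 - (0.54)^2) = 2 / 0.7084 = 2.823264.
  gamma(1) = phi_1 gamma(0) = (0.54)(2.823264) = 1.524562.
Therefore gamma(1) = 1.5246 (to 4 decimal places).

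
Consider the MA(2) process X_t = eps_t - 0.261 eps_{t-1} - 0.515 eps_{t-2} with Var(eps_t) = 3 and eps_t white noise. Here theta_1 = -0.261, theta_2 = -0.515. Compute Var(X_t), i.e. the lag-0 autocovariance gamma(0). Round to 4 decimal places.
\gamma(0) = 4.0000

For an MA(q) process X_t = eps_t + sum_i theta_i eps_{t-i} with
Var(eps_t) = sigma^2, the variance is
  gamma(0) = sigma^2 * (1 + sum_i theta_i^2).
  sum_i theta_i^2 = (-0.261)^2 + (-0.515)^2 = 0.068121 + 0.265225 = 0.333346.
  gamma(0) = 3 * (1 + 0.333346) = 3 * 1.333346 = 4.000038, which rounds to 4.0000.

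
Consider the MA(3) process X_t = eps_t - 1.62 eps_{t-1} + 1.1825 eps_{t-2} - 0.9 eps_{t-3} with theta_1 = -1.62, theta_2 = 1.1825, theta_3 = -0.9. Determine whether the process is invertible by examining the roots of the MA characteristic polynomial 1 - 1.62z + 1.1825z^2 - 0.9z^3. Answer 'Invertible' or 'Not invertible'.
\text{Not invertible}

The MA(q) characteristic polynomial is P(z) = 1 - 1.62z + 1.1825z^2 - 0.9z^3.
Invertibility requires all roots to lie outside the unit circle, i.e. |z| > 1 for every root.
Degree 3: look for a simple real root z0 first, then factor out (1 - z/z0) and solve the remaining quadratic.
Testing z0 = 0.8: P(0.8) = 1 + (-1.62)(0.8) + (1.1825)(0.8)^2 + (-0.9)(0.8)^3
  = 1 + (-1.296) + (0.7568) + (-0.4608) = 0.  So z_0 = 0.8 is a root, |z_0| = 0.8.
Divide out the factor (1 - 1.25 z) = (1 - z/z0) (since 1/z0 = 1.25):
  P(z) = (1 - 1.25 z)(1 + (-0.37) z + (0.72) z^2)
  [check: z-coef -0.37 - (1.25) = -1.62; z^2-coef 0.72 - (1.25)(-0.37) = 1.1825; z^3-coef -(1.25)(0.72) = -0.9.]
Remaining roots from the quadratic factor 1 + (-0.37) z + (0.72) z^2:
  Set 1 + (-0.37) z + (0.72) z^2 = 0, i.e. a z^2 + b z + c = 0 with a = 0.72, b = -0.37, c = 1.
  Discriminant D = b^2 - 4ac = (-0.37)^2 - 4*(0.72)*1 = 0.1369 - (2.88) = -2.7431.
  D < 0, so the roots are the complex-conjugate pair z = (-b +/- i sqrt(-D)) / (2a) = 0.2569 +/- 1.1502i.
  For a conjugate pair |z|^2 = z * conj(z) = (product of roots) = c/a = 1/(0.72) = 1.388889, so |z| = sqrt(1.388889) = 1.1785 for both roots.
Moduli of all roots: 0.8000, 1.1785, 1.1785.
All moduli strictly greater than 1? No.
Verdict: Not invertible.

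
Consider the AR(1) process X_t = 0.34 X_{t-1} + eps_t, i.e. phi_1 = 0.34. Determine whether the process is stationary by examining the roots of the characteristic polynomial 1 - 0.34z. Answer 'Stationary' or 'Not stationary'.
\text{Stationary}

The AR(p) characteristic polynomial is P(z) = 1 - 0.34z.
Stationarity requires all roots to lie outside the unit circle, i.e. |z| > 1 for every root.
This is linear in z: 1 + (-0.34) z = 0  =>  z = -1/(-0.34) = 2.941176,  |z| = 2.941176.
Moduli of all roots: 2.9412.
All moduli strictly greater than 1? Yes.
Verdict: Stationary.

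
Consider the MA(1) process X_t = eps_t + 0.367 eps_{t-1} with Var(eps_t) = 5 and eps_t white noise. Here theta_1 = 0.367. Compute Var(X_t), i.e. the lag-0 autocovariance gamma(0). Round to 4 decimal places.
\gamma(0) = 5.6734

For an MA(q) process X_t = eps_t + sum_i theta_i eps_{t-i} with
Var(eps_t) = sigma^2, the variance is
  gamma(0) = sigma^2 * (1 + sum_i theta_i^2).
  sum_i theta_i^2 = (0.367)^2 = 0.134689.
  gamma(0) = 5 * (1 + 0.134689) = 5 * 1.134689 = 5.673445, which rounds to 5.6734.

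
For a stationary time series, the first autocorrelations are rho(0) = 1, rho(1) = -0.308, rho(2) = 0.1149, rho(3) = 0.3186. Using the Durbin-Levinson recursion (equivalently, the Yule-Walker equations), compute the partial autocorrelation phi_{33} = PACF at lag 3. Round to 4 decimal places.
\phi_{33} = 0.3980

The PACF at lag k is phi_{kk}, the last component of the solution
to the Yule-Walker system G_k phi = r_k where
  (G_k)_{ij} = rho(|i - j|), (r_k)_i = rho(i), i,j = 1..k.
Equivalently, Durbin-Levinson gives phi_{kk} iteratively:
  phi_{11} = rho(1)
  phi_{kk} = [rho(k) - sum_{j=1..k-1} phi_{k-1,j} rho(k-j)]
            / [1 - sum_{j=1..k-1} phi_{k-1,j} rho(j)],
  phi_{k,j} = phi_{k-1,j} - phi_{kk} phi_{k-1,k-j},  j = 1..k-1.
Step k = 1:
  phi_11 = rho(1) = -0.308.
Step k = 2:
  phi_22 = [rho(2) - phi_11 rho(1)] / [1 - phi_11 rho(1)] = [0.1149 - (-0.308)(-0.308)] / [1 - (-0.308)(-0.308)]
         = 0.020036 / 0.905136 = 0.022136.
  Update: phi_21 = phi_11 - phi_22 phi_11 = -0.308 - (0.022136)(-0.308) = -0.301182.
Step k = 3:
  phi_33 = [rho(3) - phi_21 rho(2) - phi_22 rho(1)] / [1 - phi_21 rho(1) - phi_22 rho(2)]
    numerator   = 0.3186 - (-0.301182)(0.1149) - (0.022136)(-0.308) = 0.36002369
    denominator = 1 - (-0.301182)(-0.308) - (0.022136)(0.1149) = 0.90469249
  phi_33 = 0.36002369 / 0.90469249 = 0.398.
Therefore phi_{33} = 0.3980.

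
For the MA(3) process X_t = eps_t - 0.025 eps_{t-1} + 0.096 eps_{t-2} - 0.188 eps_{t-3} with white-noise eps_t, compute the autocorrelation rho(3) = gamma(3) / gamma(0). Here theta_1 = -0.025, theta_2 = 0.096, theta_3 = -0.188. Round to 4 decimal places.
\rho(3) = -0.1799

For an MA(q) process with theta_0 = 1, the autocovariance is
  gamma(k) = sigma^2 * sum_{i=0..q-k} theta_i * theta_{i+k},
and rho(k) = gamma(k) / gamma(0). Sigma^2 cancels.
  numerator   = (1)*(-0.188) = -0.188.
  denominator = (1)^2 + (-0.025)^2 + (0.096)^2 + (-0.188)^2 = 1.045185.
  rho(3) = -0.188 / 1.045185 = -0.1799.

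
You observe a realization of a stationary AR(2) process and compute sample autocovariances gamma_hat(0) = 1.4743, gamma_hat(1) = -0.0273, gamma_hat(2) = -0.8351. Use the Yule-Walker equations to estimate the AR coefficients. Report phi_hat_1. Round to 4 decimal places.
\hat\phi_{1} = -0.0290

The Yule-Walker equations for an AR(p) process read, in matrix form,
  Gamma_p phi = r_p,   with   (Gamma_p)_{ij} = gamma(|i - j|),
                       (r_p)_i = gamma(i),   i,j = 1..p.
Substitute the sample gammas (Toeplitz matrix and right-hand side of size 2):
  Gamma_p = [[1.4743, -0.0273], [-0.0273, 1.4743]]
  r_p     = [-0.0273, -0.8351]
Written out:
  1.4743 phi_1 - 0.0273 phi_2 = -0.0273
  -0.0273 phi_1 + 1.4743 phi_2 = -0.8351
Solve by Cramer's rule:
  det = gamma(0)^2 - gamma(1)^2 = (1.4743)^2 - (-0.0273)^2 = 2.17356049 - 0.00074529 = 2.1728152
  phi_hat_1 = [gamma(1) gamma(0) - gamma(1) gamma(2)] / det = [(-0.0273)(1.4743) - (-0.0273)(-0.8351)] / 2.1728152 = -0.06304662 / 2.1728152 = -0.029
  phi_hat_2 = [gamma(0) gamma(2) - gamma(1)^2] / det = [(1.4743)(-0.8351) - (-0.0273)^2] / 2.1728152 = -1.23193322 / 2.1728152 = -0.567
So phi_hat = [-0.0290, -0.5670].
Therefore phi_hat_1 = -0.0290.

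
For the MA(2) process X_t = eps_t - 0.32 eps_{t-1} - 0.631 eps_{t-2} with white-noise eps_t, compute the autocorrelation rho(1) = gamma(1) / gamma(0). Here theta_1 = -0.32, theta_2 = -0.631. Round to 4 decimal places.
\rho(1) = -0.0787

For an MA(q) process with theta_0 = 1, the autocovariance is
  gamma(k) = sigma^2 * sum_{i=0..q-k} theta_i * theta_{i+k},
and rho(k) = gamma(k) / gamma(0). Sigma^2 cancels.
  numerator   = (1)*(-0.32) + (-0.32)*(-0.631) = -0.11808.
  denominator = (1)^2 + (-0.32)^2 + (-0.631)^2 = 1.500561.
  rho(1) = -0.11808 / 1.500561 = -0.0787.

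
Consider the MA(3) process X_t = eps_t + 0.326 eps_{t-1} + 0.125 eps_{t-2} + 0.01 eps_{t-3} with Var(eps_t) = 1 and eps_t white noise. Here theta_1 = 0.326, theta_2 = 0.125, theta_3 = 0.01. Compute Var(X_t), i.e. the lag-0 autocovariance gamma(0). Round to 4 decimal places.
\gamma(0) = 1.1220

For an MA(q) process X_t = eps_t + sum_i theta_i eps_{t-i} with
Var(eps_t) = sigma^2, the variance is
  gamma(0) = sigma^2 * (1 + sum_i theta_i^2).
  sum_i theta_i^2 = (0.326)^2 + (0.125)^2 + (0.01)^2 = 0.106276 + 0.015625 + 0.0001 = 0.122001.
  gamma(0) = 1 * (1 + 0.122001) = 1 * 1.122001 = 1.122001, which rounds to 1.1220.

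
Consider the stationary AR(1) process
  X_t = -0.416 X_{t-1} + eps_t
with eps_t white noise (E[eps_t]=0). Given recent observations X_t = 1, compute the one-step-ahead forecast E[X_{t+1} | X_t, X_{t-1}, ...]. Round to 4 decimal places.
E[X_{t+1} \mid \mathcal F_t] = -0.4160

For an AR(p) model X_t = c + sum_i phi_i X_{t-i} + eps_t, the
one-step-ahead conditional mean is
  E[X_{t+1} | X_t, ...] = c + sum_i phi_i X_{t+1-i}.
Substitute known values:
  E[X_{t+1} | ...] = (-0.416) * (1)
                   = -0.4160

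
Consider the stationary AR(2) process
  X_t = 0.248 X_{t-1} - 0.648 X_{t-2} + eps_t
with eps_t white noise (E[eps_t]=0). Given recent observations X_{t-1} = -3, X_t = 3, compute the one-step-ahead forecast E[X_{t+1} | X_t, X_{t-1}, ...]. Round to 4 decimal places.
E[X_{t+1} \mid \mathcal F_t] = 2.6880

For an AR(p) model X_t = c + sum_i phi_i X_{t-i} + eps_t, the
one-step-ahead conditional mean is
  E[X_{t+1} | X_t, ...] = c + sum_i phi_i X_{t+1-i}.
Substitute known values:
  E[X_{t+1} | ...] = (0.248) * (3) + (-0.648) * (-3)
                   = 2.6880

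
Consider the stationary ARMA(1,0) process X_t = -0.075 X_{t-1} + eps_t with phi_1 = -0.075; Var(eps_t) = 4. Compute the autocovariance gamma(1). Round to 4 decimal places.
\gamma(1) = -0.3017

Multiply the model equation by X_{t-k} and take expectations. With theta_0 = psi_0 = 1 and psi_j the MA(infinity) weights, this gives
  gamma(k) - sum_i phi_i gamma(k-i) = c_k,
  c_k = sigma^2 * sum_{j=k..q} theta_j psi_{j-k}   (c_k = 0 for k > q),
using gamma(-m) = gamma(m).
Pure AR (q = 0): c_0 = sigma^2 = 4, c_k = 0 for k >= 1.
Equations for k = 0 and k = 1 (AR order 1):
  gamma(0) = phi_1 gamma(1) + c_0
  gamma(1) = phi_1 gamma(0) + c_1
Substituting the second into the first: gamma(0) (1 - phi_1^2) = c_0 + phi_1 c_1, so
  gamma(0) = c_0 / (1 - phi_1^2) = 4 / (1 - (-0.075)^2) = 4 / 0.994375 = 4.022627.
  gamma(1) = phi_1 gamma(0) = (-0.075)(4.022627) = -0.301697.
Therefore gamma(1) = -0.3017 (to 4 decimal places).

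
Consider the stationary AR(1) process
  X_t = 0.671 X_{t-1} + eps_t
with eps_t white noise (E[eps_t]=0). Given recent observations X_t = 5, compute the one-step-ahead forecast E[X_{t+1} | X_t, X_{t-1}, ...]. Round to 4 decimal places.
E[X_{t+1} \mid \mathcal F_t] = 3.3550

For an AR(p) model X_t = c + sum_i phi_i X_{t-i} + eps_t, the
one-step-ahead conditional mean is
  E[X_{t+1} | X_t, ...] = c + sum_i phi_i X_{t+1-i}.
Substitute known values:
  E[X_{t+1} | ...] = (0.671) * (5)
                   = 3.3550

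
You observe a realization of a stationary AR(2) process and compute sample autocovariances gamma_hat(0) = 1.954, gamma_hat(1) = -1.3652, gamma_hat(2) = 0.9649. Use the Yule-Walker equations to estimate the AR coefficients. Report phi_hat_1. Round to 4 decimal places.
\hat\phi_{1} = -0.6909

The Yule-Walker equations for an AR(p) process read, in matrix form,
  Gamma_p phi = r_p,   with   (Gamma_p)_{ij} = gamma(|i - j|),
                       (r_p)_i = gamma(i),   i,j = 1..p.
Substitute the sample gammas (Toeplitz matrix and right-hand side of size 2):
  Gamma_p = [[1.954, -1.3652], [-1.3652, 1.954]]
  r_p     = [-1.3652, 0.9649]
Written out:
  1.954 phi_1 - 1.3652 phi_2 = -1.3652
  -1.3652 phi_1 + 1.954 phi_2 = 0.9649
Solve by Cramer's rule:
  det = gamma(0)^2 - gamma(1)^2 = (1.954)^2 - (-1.3652)^2 = 3.818116 - 1.86377104 = 1.95434496
  phi_hat_1 = [gamma(1) gamma(0) - gamma(1) gamma(2)] / det = [(-1.3652)(1.954) - (-1.3652)(0.9649)] / 1.95434496 = -1.35031932 / 1.95434496 = -0.6909
  phi_hat_2 = [gamma(0) gamma(2) - gamma(1)^2] / det = [(1.954)(0.9649) - (-1.3652)^2] / 1.95434496 = 0.02164356 / 1.95434496 = 0.0111
So phi_hat = [-0.6909, 0.0111].
Therefore phi_hat_1 = -0.6909.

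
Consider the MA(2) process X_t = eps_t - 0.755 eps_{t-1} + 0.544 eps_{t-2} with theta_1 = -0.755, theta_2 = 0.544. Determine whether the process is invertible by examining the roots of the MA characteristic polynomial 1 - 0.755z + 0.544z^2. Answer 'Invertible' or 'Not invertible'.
\text{Invertible}

The MA(q) characteristic polynomial is P(z) = 1 - 0.755z + 0.544z^2.
Invertibility requires all roots to lie outside the unit circle, i.e. |z| > 1 for every root.
Set 1 + (-0.755) z + (0.544) z^2 = 0, i.e. a z^2 + b z + c = 0 with a = 0.544, b = -0.755, c = 1.
Discriminant D = b^2 - 4ac = (-0.755)^2 - 4*(0.544)*1 = 0.570025 - (2.176) = -1.605975.
D < 0, so the roots are the complex-conjugate pair z = (-b +/- i sqrt(-D)) / (2a) = 0.6939 +/- 1.1648i.
For a conjugate pair |z|^2 = z * conj(z) = (product of roots) = c/a = 1/(0.544) = 1.838235, so |z| = sqrt(1.838235) = 1.3558 for both roots.
Moduli of all roots: 1.3558, 1.3558.
All moduli strictly greater than 1? Yes.
Verdict: Invertible.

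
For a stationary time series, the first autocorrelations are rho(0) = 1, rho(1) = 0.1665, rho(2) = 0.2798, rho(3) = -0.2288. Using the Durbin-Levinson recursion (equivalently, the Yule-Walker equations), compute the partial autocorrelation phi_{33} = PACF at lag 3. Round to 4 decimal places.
\phi_{33} = -0.3379

The PACF at lag k is phi_{kk}, the last component of the solution
to the Yule-Walker system G_k phi = r_k where
  (G_k)_{ij} = rho(|i - j|), (r_k)_i = rho(i), i,j = 1..k.
Equivalently, Durbin-Levinson gives phi_{kk} iteratively:
  phi_{11} = rho(1)
  phi_{kk} = [rho(k) - sum_{j=1..k-1} phi_{k-1,j} rho(k-j)]
            / [1 - sum_{j=1..k-1} phi_{k-1,j} rho(j)],
  phi_{k,j} = phi_{k-1,j} - phi_{kk} phi_{k-1,k-j},  j = 1..k-1.
Step k = 1:
  phi_11 = rho(1) = 0.1665.
Step k = 2:
  phi_22 = [rho(2) - phi_11 rho(1)] / [1 - phi_11 rho(1)] = [0.2798 - (0.1665)(0.1665)] / [1 - (0.1665)(0.1665)]
         = 0.25207775 / 0.97227775 = 0.259265.
  Update: phi_21 = phi_11 - phi_22 phi_11 = 0.1665 - (0.259265)(0.1665) = 0.123332.
Step k = 3:
  phi_33 = [rho(3) - phi_21 rho(2) - phi_22 rho(1)] / [1 - phi_21 rho(1) - phi_22 rho(2)]
    numerator   = -0.2288 - (0.123332)(0.2798) - (0.259265)(0.1665) = -0.30647604
    denominator = 1 - (0.123332)(0.1665) - (0.259265)(0.2798) = 0.90692277
  phi_33 = -0.30647604 / 0.90692277 = -0.3379.
Therefore phi_{33} = -0.3379.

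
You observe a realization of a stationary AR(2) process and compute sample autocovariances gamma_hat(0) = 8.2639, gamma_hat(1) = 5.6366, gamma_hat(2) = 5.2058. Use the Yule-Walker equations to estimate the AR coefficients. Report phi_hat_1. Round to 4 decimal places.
\hat\phi_{1} = 0.4720

The Yule-Walker equations for an AR(p) process read, in matrix form,
  Gamma_p phi = r_p,   with   (Gamma_p)_{ij} = gamma(|i - j|),
                       (r_p)_i = gamma(i),   i,j = 1..p.
Substitute the sample gammas (Toeplitz matrix and right-hand side of size 2):
  Gamma_p = [[8.2639, 5.6366], [5.6366, 8.2639]]
  r_p     = [5.6366, 5.2058]
Written out:
  8.2639 phi_1 + 5.6366 phi_2 = 5.6366
  5.6366 phi_1 + 8.2639 phi_2 = 5.2058
Solve by Cramer's rule:
  det = gamma(0)^2 - gamma(1)^2 = (8.2639)^2 - (5.6366)^2 = 68.29204321 - 31.77125956 = 36.52078365
  phi_hat_1 = [gamma(1) gamma(0) - gamma(1) gamma(2)] / det = [(5.6366)(8.2639) - (5.6366)(5.2058)] / 36.52078365 = 17.23728646 / 36.52078365 = 0.472
  phi_hat_2 = [gamma(0) gamma(2) - gamma(1)^2] / det = [(8.2639)(5.2058) - (5.6366)^2] / 36.52078365 = 11.24895106 / 36.52078365 = 0.308
So phi_hat = [0.4720, 0.3080].
Therefore phi_hat_1 = 0.4720.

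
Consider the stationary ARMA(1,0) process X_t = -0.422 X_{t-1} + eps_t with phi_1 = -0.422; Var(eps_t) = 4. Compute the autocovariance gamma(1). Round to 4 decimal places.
\gamma(1) = -2.0537

Multiply the model equation by X_{t-k} and take expectations. With theta_0 = psi_0 = 1 and psi_j the MA(infinity) weights, this gives
  gamma(k) - sum_i phi_i gamma(k-i) = c_k,
  c_k = sigma^2 * sum_{j=k..q} theta_j psi_{j-k}   (c_k = 0 for k > q),
using gamma(-m) = gamma(m).
Pure AR (q = 0): c_0 = sigma^2 = 4, c_k = 0 for k >= 1.
Equations for k = 0 and k = 1 (AR order 1):
  gamma(0) = phi_1 gamma(1) + c_0
  gamma(1) = phi_1 gamma(0) + c_1
Substituting the second into the first: gamma(0) (1 - phi_1^2) = c_0 + phi_1 c_1, so
  gamma(0) = c_0 / (1 - phi_1^2) = 4 / (1 - (-0.422)^2) = 4 / 0.821916 = 4.866677.
  gamma(1) = phi_1 gamma(0) = (-0.422)(4.866677) = -2.053738.
Therefore gamma(1) = -2.0537 (to 4 decimal places).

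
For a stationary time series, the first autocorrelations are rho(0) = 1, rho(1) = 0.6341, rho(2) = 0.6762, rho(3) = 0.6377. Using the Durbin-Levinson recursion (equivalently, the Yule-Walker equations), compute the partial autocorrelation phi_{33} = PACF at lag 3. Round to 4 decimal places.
\phi_{33} = 0.2431

The PACF at lag k is phi_{kk}, the last component of the solution
to the Yule-Walker system G_k phi = r_k where
  (G_k)_{ij} = rho(|i - j|), (r_k)_i = rho(i), i,j = 1..k.
Equivalently, Durbin-Levinson gives phi_{kk} iteratively:
  phi_{11} = rho(1)
  phi_{kk} = [rho(k) - sum_{j=1..k-1} phi_{k-1,j} rho(k-j)]
            / [1 - sum_{j=1..k-1} phi_{k-1,j} rho(j)],
  phi_{k,j} = phi_{k-1,j} - phi_{kk} phi_{k-1,k-j},  j = 1..k-1.
Step k = 1:
  phi_11 = rho(1) = 0.6341.
Step k = 2:
  phi_22 = [rho(2) - phi_11 rho(1)] / [1 - phi_11 rho(1)] = [0.6762 - (0.6341)(0.6341)] / [1 - (0.6341)(0.6341)]
         = 0.27411719 / 0.59791719 = 0.458453.
  Update: phi_21 = phi_11 - phi_22 phi_11 = 0.6341 - (0.458453)(0.6341) = 0.343395.
Step k = 3:
  phi_33 = [rho(3) - phi_21 rho(2) - phi_22 rho(1)] / [1 - phi_21 rho(1) - phi_22 rho(2)]
    numerator   = 0.6377 - (0.343395)(0.6762) - (0.458453)(0.6341) = 0.1147912
    denominator = 1 - (0.343395)(0.6341) - (0.458453)(0.6762) = 0.47224722
  phi_33 = 0.1147912 / 0.47224722 = 0.2431.
Therefore phi_{33} = 0.2431.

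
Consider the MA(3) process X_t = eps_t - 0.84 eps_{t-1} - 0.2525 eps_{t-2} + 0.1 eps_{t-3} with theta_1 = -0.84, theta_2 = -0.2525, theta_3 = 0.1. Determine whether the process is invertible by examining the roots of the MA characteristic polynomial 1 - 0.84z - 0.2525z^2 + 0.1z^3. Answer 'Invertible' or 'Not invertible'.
\text{Invertible}

The MA(q) characteristic polynomial is P(z) = 1 - 0.84z - 0.2525z^2 + 0.1z^3.
Invertibility requires all roots to lie outside the unit circle, i.e. |z| > 1 for every root.
Degree 3: look for a simple real root z0 first, then factor out (1 - z/z0) and solve the remaining quadratic.
Testing z0 = 4: P(4) = 1 + (-0.84)(4) + (-0.2525)(4)^2 + (0.1)(4)^3
  = 1 + (-3.36) + (-4.04) + (6.4) = 0.  So z_0 = 4 is a root, |z_0| = 4.
Divide out the factor (1 - 0.25 z) = (1 - z/z0) (since 1/z0 = 0.25):
  P(z) = (1 - 0.25 z)(1 + (-0.59) z + (-0.4) z^2)
  [check: z-coef -0.59 - (0.25) = -0.84; z^2-coef -0.4 - (0.25)(-0.59) = -0.2525; z^3-coef -(0.25)(-0.4) = 0.1.]
Remaining roots from the quadratic factor 1 + (-0.59) z + (-0.4) z^2:
  Set 1 + (-0.59) z + (-0.4) z^2 = 0, i.e. a z^2 + b z + c = 0 with a = -0.4, b = -0.59, c = 1.
  Discriminant D = b^2 - 4ac = (-0.59)^2 - 4*(-0.4)*1 = 0.3481 - (-1.6) = 1.9481.
  D >= 0, so the roots are real: z = (-b +/- sqrt(D)) / (2a) = (0.59 +/- 1.395744) / (-0.8).
    z_1 = (0.59 + 1.395744) / (-0.8) = -2.4822,   |z_1| = 2.4822.
    z_2 = (0.59 - 1.395744) / (-0.8) = 1.0072,   |z_2| = 1.0072.
Moduli of all roots: 4.0000, 2.4822, 1.0072.
All moduli strictly greater than 1? Yes.
Verdict: Invertible.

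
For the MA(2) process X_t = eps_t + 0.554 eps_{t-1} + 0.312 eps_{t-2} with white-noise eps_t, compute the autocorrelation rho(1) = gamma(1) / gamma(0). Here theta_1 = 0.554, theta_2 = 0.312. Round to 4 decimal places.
\rho(1) = 0.5176

For an MA(q) process with theta_0 = 1, the autocovariance is
  gamma(k) = sigma^2 * sum_{i=0..q-k} theta_i * theta_{i+k},
and rho(k) = gamma(k) / gamma(0). Sigma^2 cancels.
  numerator   = (1)*(0.554) + (0.554)*(0.312) = 0.726848.
  denominator = (1)^2 + (0.554)^2 + (0.312)^2 = 1.40426.
  rho(1) = 0.726848 / 1.40426 = 0.5176.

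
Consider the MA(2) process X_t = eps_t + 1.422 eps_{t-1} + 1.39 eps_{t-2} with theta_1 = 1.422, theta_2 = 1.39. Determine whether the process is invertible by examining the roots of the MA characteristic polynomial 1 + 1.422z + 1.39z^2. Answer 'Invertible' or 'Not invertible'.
\text{Not invertible}

The MA(q) characteristic polynomial is P(z) = 1 + 1.422z + 1.39z^2.
Invertibility requires all roots to lie outside the unit circle, i.e. |z| > 1 for every root.
Set 1 + (1.422) z + (1.39) z^2 = 0, i.e. a z^2 + b z + c = 0 with a = 1.39, b = 1.422, c = 1.
Discriminant D = b^2 - 4ac = (1.422)^2 - 4*(1.39)*1 = 2.022084 - (5.56) = -3.537916.
D < 0, so the roots are the complex-conjugate pair z = (-b +/- i sqrt(-D)) / (2a) = -0.5115 +/- 0.6766i.
For a conjugate pair |z|^2 = z * conj(z) = (product of roots) = c/a = 1/(1.39) = 0.719424, so |z| = sqrt(0.719424) = 0.8482 for both roots.
Moduli of all roots: 0.8482, 0.8482.
All moduli strictly greater than 1? No.
Verdict: Not invertible.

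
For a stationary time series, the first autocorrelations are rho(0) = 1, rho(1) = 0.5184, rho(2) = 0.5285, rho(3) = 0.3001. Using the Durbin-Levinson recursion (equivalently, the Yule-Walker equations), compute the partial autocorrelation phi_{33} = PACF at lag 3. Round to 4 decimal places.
\phi_{33} = -0.0950

The PACF at lag k is phi_{kk}, the last component of the solution
to the Yule-Walker system G_k phi = r_k where
  (G_k)_{ij} = rho(|i - j|), (r_k)_i = rho(i), i,j = 1..k.
Equivalently, Durbin-Levinson gives phi_{kk} iteratively:
  phi_{11} = rho(1)
  phi_{kk} = [rho(k) - sum_{j=1..k-1} phi_{k-1,j} rho(k-j)]
            / [1 - sum_{j=1..k-1} phi_{k-1,j} rho(j)],
  phi_{k,j} = phi_{k-1,j} - phi_{kk} phi_{k-1,k-j},  j = 1..k-1.
Step k = 1:
  phi_11 = rho(1) = 0.5184.
Step k = 2:
  phi_22 = [rho(2) - phi_11 rho(1)] / [1 - phi_11 rho(1)] = [0.5285 - (0.5184)(0.5184)] / [1 - (0.5184)(0.5184)]
         = 0.25976144 / 0.73126144 = 0.355224.
  Update: phi_21 = phi_11 - phi_22 phi_11 = 0.5184 - (0.355224)(0.5184) = 0.334252.
Step k = 3:
  phi_33 = [rho(3) - phi_21 rho(2) - phi_22 rho(1)] / [1 - phi_21 rho(1) - phi_22 rho(2)]
    numerator   = 0.3001 - (0.334252)(0.5285) - (0.355224)(0.5184) = -0.06070018
    denominator = 1 - (0.334252)(0.5184) - (0.355224)(0.5285) = 0.638988
  phi_33 = -0.06070018 / 0.638988 = -0.095.
Therefore phi_{33} = -0.0950.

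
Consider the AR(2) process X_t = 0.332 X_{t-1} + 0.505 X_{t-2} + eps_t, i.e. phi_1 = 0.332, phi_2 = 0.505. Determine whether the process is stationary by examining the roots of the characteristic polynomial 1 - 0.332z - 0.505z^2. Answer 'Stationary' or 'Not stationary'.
\text{Stationary}

The AR(p) characteristic polynomial is P(z) = 1 - 0.332z - 0.505z^2.
Stationarity requires all roots to lie outside the unit circle, i.e. |z| > 1 for every root.
Set 1 + (-0.332) z + (-0.505) z^2 = 0, i.e. a z^2 + b z + c = 0 with a = -0.505, b = -0.332, c = 1.
Discriminant D = b^2 - 4ac = (-0.332)^2 - 4*(-0.505)*1 = 0.110224 - (-2.02) = 2.130224.
D >= 0, so the roots are real: z = (-b +/- sqrt(D)) / (2a) = (0.332 +/- 1.459529) / (-1.01).
  z_1 = (0.332 + 1.459529) / (-1.01) = -1.7738,   |z_1| = 1.7738.
  z_2 = (0.332 - 1.459529) / (-1.01) = 1.1164,   |z_2| = 1.1164.
Moduli of all roots: 1.7738, 1.1164.
All moduli strictly greater than 1? Yes.
Verdict: Stationary.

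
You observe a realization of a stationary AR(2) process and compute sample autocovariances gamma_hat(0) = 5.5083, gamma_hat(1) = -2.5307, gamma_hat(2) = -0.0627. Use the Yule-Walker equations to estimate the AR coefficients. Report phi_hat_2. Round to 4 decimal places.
\hat\phi_{2} = -0.2820

The Yule-Walker equations for an AR(p) process read, in matrix form,
  Gamma_p phi = r_p,   with   (Gamma_p)_{ij} = gamma(|i - j|),
                       (r_p)_i = gamma(i),   i,j = 1..p.
Substitute the sample gammas (Toeplitz matrix and right-hand side of size 2):
  Gamma_p = [[5.5083, -2.5307], [-2.5307, 5.5083]]
  r_p     = [-2.5307, -0.0627]
Written out:
  5.5083 phi_1 - 2.5307 phi_2 = -2.5307
  -2.5307 phi_1 + 5.5083 phi_2 = -0.0627
Solve by Cramer's rule:
  det = gamma(0)^2 - gamma(1)^2 = (5.5083)^2 - (-2.5307)^2 = 30.34136889 - 6.40444249 = 23.9369264
  phi_hat_1 = [gamma(1) gamma(0) - gamma(1) gamma(2)] / det = [(-2.5307)(5.5083) - (-2.5307)(-0.0627)] / 23.9369264 = -14.0985297 / 23.9369264 = -0.589
  phi_hat_2 = [gamma(0) gamma(2) - gamma(1)^2] / det = [(5.5083)(-0.0627) - (-2.5307)^2] / 23.9369264 = -6.7498129 / 23.9369264 = -0.282
So phi_hat = [-0.5890, -0.2820].
Therefore phi_hat_2 = -0.2820.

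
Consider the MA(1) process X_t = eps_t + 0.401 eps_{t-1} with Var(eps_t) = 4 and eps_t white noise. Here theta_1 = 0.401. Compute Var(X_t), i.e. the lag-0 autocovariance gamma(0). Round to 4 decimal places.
\gamma(0) = 4.6432

For an MA(q) process X_t = eps_t + sum_i theta_i eps_{t-i} with
Var(eps_t) = sigma^2, the variance is
  gamma(0) = sigma^2 * (1 + sum_i theta_i^2).
  sum_i theta_i^2 = (0.401)^2 = 0.160801.
  gamma(0) = 4 * (1 + 0.160801) = 4 * 1.160801 = 4.643204, which rounds to 4.6432.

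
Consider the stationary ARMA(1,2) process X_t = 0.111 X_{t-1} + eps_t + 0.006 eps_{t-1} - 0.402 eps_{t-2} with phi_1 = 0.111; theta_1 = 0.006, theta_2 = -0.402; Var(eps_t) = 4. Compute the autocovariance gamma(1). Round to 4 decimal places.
\gamma(1) = 0.3540

Multiply the model equation by X_{t-k} and take expectations. With theta_0 = psi_0 = 1 and psi_j the MA(infinity) weights, this gives
  gamma(k) - sum_i phi_i gamma(k-i) = c_k,
  c_k = sigma^2 * sum_{j=k..q} theta_j psi_{j-k}   (c_k = 0 for k > q),
using gamma(-m) = gamma(m).
psi-weights needed (psi_j = theta_j + sum_i phi_i psi_{j-i}):
  psi_1 = theta_1 + phi_1 = 0.006 + (0.111) = 0.117
  psi_2 = theta_2 + phi_1 psi_1 = -0.402 + (0.111)(0.117) = -0.389013
Right-hand sides:
  c_0 = sigma^2 (1 + theta_1 psi_1 + theta_2 psi_2) = 4 * (1 + (0.006)(0.117) + (-0.402)(-0.389013)) = 4 * 1.157085 = 4.628341
  c_1 = sigma^2 (theta_1 + theta_2 psi_1) = 4 * (0.006 + (-0.402)(0.117)) = -0.164136
  c_2 = sigma^2 theta_2 = 4 * (-0.402) = -1.608
Equations for k = 0 and k = 1 (AR order 1):
  gamma(0) = phi_1 gamma(1) + c_0
  gamma(1) = phi_1 gamma(0) + c_1
Substituting the second into the first: gamma(0) (1 - phi_1^2) = c_0 + phi_1 c_1, so
  gamma(0) = (c_0 + phi_1 c_1) / (1 - phi_1^2) = (4.628341 + (0.111)(-0.164136)) / (1 - (0.111)^2) = 4.610122 / 0.987679 = 4.667632.
  gamma(1) = phi_1 gamma(0) + c_1 = (0.111)(4.667632) + (-0.164136) = 0.353971.
Therefore gamma(1) = 0.3540 (to 4 decimal places).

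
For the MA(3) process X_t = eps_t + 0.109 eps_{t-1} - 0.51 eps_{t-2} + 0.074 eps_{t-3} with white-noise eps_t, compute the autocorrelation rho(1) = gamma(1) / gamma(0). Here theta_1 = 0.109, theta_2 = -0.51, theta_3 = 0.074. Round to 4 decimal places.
\rho(1) = 0.0123

For an MA(q) process with theta_0 = 1, the autocovariance is
  gamma(k) = sigma^2 * sum_{i=0..q-k} theta_i * theta_{i+k},
and rho(k) = gamma(k) / gamma(0). Sigma^2 cancels.
  numerator   = (1)*(0.109) + (0.109)*(-0.51) + (-0.51)*(0.074) = 0.01567.
  denominator = (1)^2 + (0.109)^2 + (-0.51)^2 + (0.074)^2 = 1.277457.
  rho(1) = 0.01567 / 1.277457 = 0.0123.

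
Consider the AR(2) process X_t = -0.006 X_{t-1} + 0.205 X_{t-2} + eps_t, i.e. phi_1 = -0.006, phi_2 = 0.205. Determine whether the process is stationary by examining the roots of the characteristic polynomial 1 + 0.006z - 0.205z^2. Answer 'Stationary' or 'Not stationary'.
\text{Stationary}

The AR(p) characteristic polynomial is P(z) = 1 + 0.006z - 0.205z^2.
Stationarity requires all roots to lie outside the unit circle, i.e. |z| > 1 for every root.
Set 1 + (0.006) z + (-0.205) z^2 = 0, i.e. a z^2 + b z + c = 0 with a = -0.205, b = 0.006, c = 1.
Discriminant D = b^2 - 4ac = (0.006)^2 - 4*(-0.205)*1 = 0.000036 - (-0.82) = 0.820036.
D >= 0, so the roots are real: z = (-b +/- sqrt(D)) / (2a) = (-0.006 +/- 0.905558) / (-0.41).
  z_1 = (-0.006 + 0.905558) / (-0.41) = -2.194,   |z_1| = 2.194.
  z_2 = (-0.006 - 0.905558) / (-0.41) = 2.2233,   |z_2| = 2.2233.
Moduli of all roots: 2.1940, 2.2233.
All moduli strictly greater than 1? Yes.
Verdict: Stationary.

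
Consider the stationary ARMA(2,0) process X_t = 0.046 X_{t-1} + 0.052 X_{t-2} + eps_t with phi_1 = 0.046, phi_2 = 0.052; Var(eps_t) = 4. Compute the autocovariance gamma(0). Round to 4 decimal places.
\gamma(0) = 4.0203

Multiply the model equation by X_{t-k} and take expectations. With theta_0 = psi_0 = 1 and psi_j the MA(infinity) weights, this gives
  gamma(k) - sum_i phi_i gamma(k-i) = c_k,
  c_k = sigma^2 * sum_{j=k..q} theta_j psi_{j-k}   (c_k = 0 for k > q),
using gamma(-m) = gamma(m).
Pure AR (q = 0): c_0 = sigma^2 = 4, c_k = 0 for k >= 1.
Equations for k = 0, 1, 2 (AR order 2, c_2 = 0):
  (E0) gamma(0) = phi_1 gamma(1) + phi_2 gamma(2) + c_0
  (E1) gamma(1) = phi_1 gamma(0) + phi_2 gamma(1) + c_1
  (E2) gamma(2) = phi_1 gamma(1) + phi_2 gamma(0)
From (E1): gamma(1) = A gamma(0) + B with
  A = phi_1 / (1 - phi_2) = 0.046 / 0.948 = 0.048523,   B = c_1 / (1 - phi_2) = 0 / 0.948 = 0.
Insert (E2) into (E0): gamma(0) (1 - phi_2^2) = phi_1 (1 + phi_2) gamma(1) + c_0.
  phi_1 (1 + phi_2) = (0.046)(1.052) = 0.048392,   1 - phi_2^2 = 0.997296.
Replace gamma(1) by A gamma(0) + B and collect gamma(0):
  gamma(0) [0.997296 - (0.048392)(0.048523)] = c_0 = 4
  gamma(0) * 0.994948 = 4
  gamma(0) = 4 / 0.994948 = 4.020311.
Therefore gamma(0) = 4.0203 (to 4 decimal places).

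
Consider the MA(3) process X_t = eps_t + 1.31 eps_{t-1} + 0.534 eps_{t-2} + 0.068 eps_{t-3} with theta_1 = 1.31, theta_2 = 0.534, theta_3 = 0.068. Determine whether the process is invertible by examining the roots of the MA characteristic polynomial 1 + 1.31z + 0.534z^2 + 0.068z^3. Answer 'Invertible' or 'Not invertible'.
\text{Invertible}

The MA(q) characteristic polynomial is P(z) = 1 + 1.31z + 0.534z^2 + 0.068z^3.
Invertibility requires all roots to lie outside the unit circle, i.e. |z| > 1 for every root.
Degree 3: look for a simple real root z0 first, then factor out (1 - z/z0) and solve the remaining quadratic.
Testing z0 = -2.5: P(-2.5) = 1 + (1.31)(-2.5) + (0.534)(-2.5)^2 + (0.068)(-2.5)^3
  = 1 + (-3.275) + (3.3375) + (-1.0625) = 0.  So z_0 = -2.5 is a root, |z_0| = 2.5.
Divide out the factor (1 + 0.4 z) = (1 - z/z0) (since 1/z0 = -0.4):
  P(z) = (1 + 0.4 z)(1 + (0.91) z + (0.17) z^2)
  [check: z-coef 0.91 - (-0.4) = 1.31; z^2-coef 0.17 - (-0.4)(0.91) = 0.534; z^3-coef -(-0.4)(0.17) = 0.068.]
Remaining roots from the quadratic factor 1 + (0.91) z + (0.17) z^2:
  Set 1 + (0.91) z + (0.17) z^2 = 0, i.e. a z^2 + b z + c = 0 with a = 0.17, b = 0.91, c = 1.
  Discriminant D = b^2 - 4ac = (0.91)^2 - 4*(0.17)*1 = 0.8281 - (0.68) = 0.1481.
  D >= 0, so the roots are real: z = (-b +/- sqrt(D)) / (2a) = (-0.91 +/- 0.384838) / (0.34).
    z_1 = (-0.91 + 0.384838) / (0.34) = -1.5446,   |z_1| = 1.5446.
    z_2 = (-0.91 - 0.384838) / (0.34) = -3.8083,   |z_2| = 3.8083.
Moduli of all roots: 2.5000, 1.5446, 3.8083.
All moduli strictly greater than 1? Yes.
Verdict: Invertible.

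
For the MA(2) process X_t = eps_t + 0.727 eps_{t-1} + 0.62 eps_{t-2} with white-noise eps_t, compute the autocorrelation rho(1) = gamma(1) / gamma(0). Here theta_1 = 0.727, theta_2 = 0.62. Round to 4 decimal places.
\rho(1) = 0.6157

For an MA(q) process with theta_0 = 1, the autocovariance is
  gamma(k) = sigma^2 * sum_{i=0..q-k} theta_i * theta_{i+k},
and rho(k) = gamma(k) / gamma(0). Sigma^2 cancels.
  numerator   = (1)*(0.727) + (0.727)*(0.62) = 1.17774.
  denominator = (1)^2 + (0.727)^2 + (0.62)^2 = 1.912929.
  rho(1) = 1.17774 / 1.912929 = 0.6157.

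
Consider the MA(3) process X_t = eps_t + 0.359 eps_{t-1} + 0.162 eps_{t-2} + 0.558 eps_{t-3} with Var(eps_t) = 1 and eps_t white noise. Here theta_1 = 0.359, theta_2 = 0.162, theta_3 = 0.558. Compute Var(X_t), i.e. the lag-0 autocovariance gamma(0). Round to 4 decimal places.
\gamma(0) = 1.4665

For an MA(q) process X_t = eps_t + sum_i theta_i eps_{t-i} with
Var(eps_t) = sigma^2, the variance is
  gamma(0) = sigma^2 * (1 + sum_i theta_i^2).
  sum_i theta_i^2 = (0.359)^2 + (0.162)^2 + (0.558)^2 = 0.128881 + 0.026244 + 0.311364 = 0.466489.
  gamma(0) = 1 * (1 + 0.466489) = 1 * 1.466489 = 1.466489, which rounds to 1.4665.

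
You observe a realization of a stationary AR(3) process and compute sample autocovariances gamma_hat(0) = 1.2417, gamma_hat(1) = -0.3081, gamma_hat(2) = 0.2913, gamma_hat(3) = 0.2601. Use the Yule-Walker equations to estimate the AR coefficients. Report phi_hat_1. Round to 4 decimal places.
\hat\phi_{1} = -0.2639

The Yule-Walker equations for an AR(p) process read, in matrix form,
  Gamma_p phi = r_p,   with   (Gamma_p)_{ij} = gamma(|i - j|),
                       (r_p)_i = gamma(i),   i,j = 1..p.
Substitute the sample gammas (Toeplitz matrix and right-hand side of size 3):
  Gamma_p = [[1.2417, -0.3081, 0.2913], [-0.3081, 1.2417, -0.3081], [0.2913, -0.3081, 1.2417]]
  r_p     = [-0.3081, 0.2913, 0.2601]
Written out (R1..R3):
  (R1) 1.2417 phi_1 - 0.3081 phi_2 + 0.2913 phi_3 = -0.3081
  (R2) -0.3081 phi_1 + 1.2417 phi_2 - 0.3081 phi_3 = 0.2913
  (R3) 0.2913 phi_1 - 0.3081 phi_2 + 1.2417 phi_3 = 0.2601
Gaussian elimination:
  R2 <- R2 - (-0.3081/1.2417) R1 = R2 - (-0.248128) R1:  1.165252 phi_2 - 0.23582 phi_3 = 0.214852
  R3 <- R3 - (0.2913/1.2417) R1 = R3 - (0.234598) R1:  -0.23582 phi_2 + 1.173362 phi_3 = 0.33238
  R3 <- R3 - (-0.23582/1.165252) R2 = R3 - (-0.202377) R2:  1.125637 phi_3 = 0.375861
Back-substitution:
  phi_hat_3 = 0.375861 / 1.125637 = 0.333909
  phi_hat_2 = (0.214852 - (-0.23582)(0.333909)) / 1.165252 = 0.251958
  phi_hat_1 = (-0.3081 - (-0.3081)(0.251958) - (0.2913)(0.333909)) / 1.2417 = -0.263944
So phi_hat = [-0.2639, 0.2520, 0.3339].
Therefore phi_hat_1 = -0.2639.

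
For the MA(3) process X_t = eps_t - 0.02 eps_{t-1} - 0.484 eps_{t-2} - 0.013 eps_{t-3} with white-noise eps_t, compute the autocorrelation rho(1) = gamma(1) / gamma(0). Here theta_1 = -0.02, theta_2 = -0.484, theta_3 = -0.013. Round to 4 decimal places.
\rho(1) = -0.0033

For an MA(q) process with theta_0 = 1, the autocovariance is
  gamma(k) = sigma^2 * sum_{i=0..q-k} theta_i * theta_{i+k},
and rho(k) = gamma(k) / gamma(0). Sigma^2 cancels.
  numerator   = (1)*(-0.02) + (-0.02)*(-0.484) + (-0.484)*(-0.013) = -0.004028.
  denominator = (1)^2 + (-0.02)^2 + (-0.484)^2 + (-0.013)^2 = 1.234825.
  rho(1) = -0.004028 / 1.234825 = -0.0033.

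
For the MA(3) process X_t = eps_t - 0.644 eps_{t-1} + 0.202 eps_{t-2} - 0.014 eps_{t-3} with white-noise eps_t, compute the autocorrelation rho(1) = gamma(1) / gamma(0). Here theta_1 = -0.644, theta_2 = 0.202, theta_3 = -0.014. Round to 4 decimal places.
\rho(1) = -0.5337

For an MA(q) process with theta_0 = 1, the autocovariance is
  gamma(k) = sigma^2 * sum_{i=0..q-k} theta_i * theta_{i+k},
and rho(k) = gamma(k) / gamma(0). Sigma^2 cancels.
  numerator   = (1)*(-0.644) + (-0.644)*(0.202) + (0.202)*(-0.014) = -0.776916.
  denominator = (1)^2 + (-0.644)^2 + (0.202)^2 + (-0.014)^2 = 1.455736.
  rho(1) = -0.776916 / 1.455736 = -0.5337.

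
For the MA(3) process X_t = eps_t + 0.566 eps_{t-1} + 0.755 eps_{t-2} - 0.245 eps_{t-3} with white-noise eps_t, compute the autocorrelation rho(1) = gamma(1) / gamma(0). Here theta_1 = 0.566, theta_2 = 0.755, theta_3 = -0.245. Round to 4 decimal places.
\rho(1) = 0.4145

For an MA(q) process with theta_0 = 1, the autocovariance is
  gamma(k) = sigma^2 * sum_{i=0..q-k} theta_i * theta_{i+k},
and rho(k) = gamma(k) / gamma(0). Sigma^2 cancels.
  numerator   = (1)*(0.566) + (0.566)*(0.755) + (0.755)*(-0.245) = 0.808355.
  denominator = (1)^2 + (0.566)^2 + (0.755)^2 + (-0.245)^2 = 1.950406.
  rho(1) = 0.808355 / 1.950406 = 0.4145.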